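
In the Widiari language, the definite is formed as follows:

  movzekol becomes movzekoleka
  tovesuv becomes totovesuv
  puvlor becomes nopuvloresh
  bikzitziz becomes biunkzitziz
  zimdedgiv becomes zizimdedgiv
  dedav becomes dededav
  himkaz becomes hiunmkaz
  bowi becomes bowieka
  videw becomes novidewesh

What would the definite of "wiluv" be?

wiwiluv

movzekol and puvlor both have last vowel 'o' yet inflect differently (movzekoleka, nopuvloresh), so the last vowel is not what conditions the rule; the final letter is.
"wiluv" ends in -v. The stems ending in -v (zimdedgiv → zizimdedgiv, dedav → dededav, tovesuv → totovesuv) repeat the first consonant+vowel as a prefix.
The other patterns: stems ending in -i or -l add -eka; stems ending in -r or -w add no- … -esh around the stem; stems ending in -z insert -un- after the first vowel.
So wiluv → wiwiluv.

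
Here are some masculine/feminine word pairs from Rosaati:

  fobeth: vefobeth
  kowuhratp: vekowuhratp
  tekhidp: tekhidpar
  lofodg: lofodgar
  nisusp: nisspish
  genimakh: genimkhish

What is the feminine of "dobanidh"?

"dobanidh" has second-to-last letter 'd'. The stems whose second-to-last letter is 'd' (tekhidp → tekhidpar, lofodg → lofodgar) add -ar.
So dobanidh → dobanidhar.

dobanidhar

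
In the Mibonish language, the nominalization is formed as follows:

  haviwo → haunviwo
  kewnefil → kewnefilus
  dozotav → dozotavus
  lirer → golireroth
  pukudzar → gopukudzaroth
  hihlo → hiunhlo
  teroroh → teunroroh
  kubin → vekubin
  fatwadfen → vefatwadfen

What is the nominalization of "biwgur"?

fatwadfen and lirer both have last vowel 'e' yet inflect differently (vefatwadfen, golireroth), so the last vowel is not what conditions the rule; the final letter is.
"biwgur" ends in -r. The stems ending in -r (lirer → golireroth, pukudzar → gopukudzaroth) add go- … -oth around the stem.
The other patterns: stems ending in -n add the prefix ve-; stems ending in -l or -v add -us; stems ending in -h or -o insert -un- after the first vowel.
So biwgur → gobiwguroth.

gobiwguroth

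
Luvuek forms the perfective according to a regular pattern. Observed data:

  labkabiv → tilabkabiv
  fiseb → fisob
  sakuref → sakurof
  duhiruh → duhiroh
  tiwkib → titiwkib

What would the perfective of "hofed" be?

hofod

tiwkib and fiseb both end in -b yet inflect differently (titiwkib, fisob), so the final letter is not what conditions the rule; the last vowel is.
"hofed" has last vowel 'e'. The stems whose last vowel is 'e' (fiseb → fisob, sakuref → sakurof) change the last vowel to 'o'.
So hofed → hofod.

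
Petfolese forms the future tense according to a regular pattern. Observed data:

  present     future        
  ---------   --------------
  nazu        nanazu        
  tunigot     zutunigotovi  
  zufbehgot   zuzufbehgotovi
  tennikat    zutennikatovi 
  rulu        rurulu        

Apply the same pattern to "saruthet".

zusaruthetovi

"saruthet" ends in -t. The stems ending in -t (tennikat → zutennikatovi, tunigot → zutunigotovi, zufbehgot → zuzufbehgotovi) add zu- … -ovi around the stem.
So saruthet → zusaruthetovi.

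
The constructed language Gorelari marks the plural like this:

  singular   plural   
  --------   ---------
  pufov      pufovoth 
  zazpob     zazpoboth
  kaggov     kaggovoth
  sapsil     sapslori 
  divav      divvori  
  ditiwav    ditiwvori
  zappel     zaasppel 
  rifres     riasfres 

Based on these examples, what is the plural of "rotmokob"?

rotmokoboth

pufov and divav both end in -v yet inflect differently (pufovoth, divvori), so the final letter is not what conditions the rule; the last vowel is.
"rotmokob" has last vowel 'o'. The stems whose last vowel is 'o' (pufov → pufovoth, zazpob → zazpoboth, kaggov → kaggovoth) add -oth.
The other patterns: stems whose last vowel is 'a' or 'i' delete the last vowel and add -ori; stems whose last vowel is 'e' insert -as- after the first vowel.
So rotmokob → rotmokoboth.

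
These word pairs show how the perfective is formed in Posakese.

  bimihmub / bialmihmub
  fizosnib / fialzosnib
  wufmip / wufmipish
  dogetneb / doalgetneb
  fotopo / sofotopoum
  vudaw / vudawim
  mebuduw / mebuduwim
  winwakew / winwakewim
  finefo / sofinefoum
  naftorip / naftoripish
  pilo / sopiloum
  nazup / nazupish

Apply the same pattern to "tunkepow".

tunkepowim

winwakew and dogetneb both have last vowel 'e' yet inflect differently (winwakewim, doalgetneb), so the last vowel is not what conditions the rule; the final letter is.
"tunkepow" ends in -w. The stems ending in -w (mebuduw → mebuduwim, winwakew → winwakewim, vudaw → vudawim) add -im.
So tunkepow → tunkepowim.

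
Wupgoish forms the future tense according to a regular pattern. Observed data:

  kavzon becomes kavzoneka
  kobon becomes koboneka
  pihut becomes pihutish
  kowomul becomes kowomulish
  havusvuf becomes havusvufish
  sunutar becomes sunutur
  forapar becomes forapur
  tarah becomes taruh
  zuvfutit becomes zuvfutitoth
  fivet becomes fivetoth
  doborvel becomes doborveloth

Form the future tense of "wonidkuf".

pihut and zuvfutit both end in -t yet inflect differently (pihutish, zuvfutitoth), so the final letter is not what conditions the rule; the last vowel is.
"wonidkuf" has last vowel 'u'. The stems whose last vowel is 'u' (pihut → pihutish, kowomul → kowomulish, havusvuf → havusvufish) add -ish.
The other patterns: stems whose last vowel is 'o' add -eka; stems whose last vowel is 'a' change the last vowel to 'u'; stems whose last vowel is 'e' or 'i' add -oth.
So wonidkuf → wonidkufish.

wonidkufish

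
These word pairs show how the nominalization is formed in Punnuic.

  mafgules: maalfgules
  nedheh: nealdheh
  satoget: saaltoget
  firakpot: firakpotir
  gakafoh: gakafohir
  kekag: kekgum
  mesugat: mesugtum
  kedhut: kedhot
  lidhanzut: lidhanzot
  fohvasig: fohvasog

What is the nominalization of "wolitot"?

satoget and firakpot both end in -t yet inflect differently (saaltoget, firakpotir), so the final letter is not what conditions the rule; the last vowel is.
"wolitot" has last vowel 'o'. The stems whose last vowel is 'o' (firakpot → firakpotir, gakafoh → gakafohir) add -ir.
So wolitot → wolitotir.

wolitotir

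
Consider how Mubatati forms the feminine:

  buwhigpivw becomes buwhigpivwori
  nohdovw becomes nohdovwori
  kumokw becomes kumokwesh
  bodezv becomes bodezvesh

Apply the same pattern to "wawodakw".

"wawodakw" has second-to-last letter 'k'. The one such stem in the data (kumokw → kumokwesh) adds -esh, so the same rule applies.
The other pattern: stems whose second-to-last letter is 'v' add -ori.
So wawodakw → wawodakwesh.

wawodakwesh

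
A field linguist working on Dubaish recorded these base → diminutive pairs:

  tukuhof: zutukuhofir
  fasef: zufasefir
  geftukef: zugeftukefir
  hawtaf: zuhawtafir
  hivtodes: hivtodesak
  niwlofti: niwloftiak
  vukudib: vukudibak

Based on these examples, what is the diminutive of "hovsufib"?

hovsufibak

fasef and hivtodes both have last vowel 'e' yet inflect differently (zufasefir, hivtodesak), so the last vowel is not what conditions the rule; the final letter is.
"hovsufib" ends in -b. The one such stem in the data (vukudib → vukudibak) adds -ak, so the same rule applies.
So hovsufib → hovsufibak.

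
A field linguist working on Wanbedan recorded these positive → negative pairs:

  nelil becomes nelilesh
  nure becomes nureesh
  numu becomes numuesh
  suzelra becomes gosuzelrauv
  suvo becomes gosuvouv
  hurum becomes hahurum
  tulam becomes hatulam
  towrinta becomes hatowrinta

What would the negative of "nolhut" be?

suzelra and towrinta both end in -a yet inflect differently (gosuzelrauv, hatowrinta), so the final letter is not what conditions the rule; the first letter is.
"nolhut" begins with n-. The stems beginning with n- (nelil → nelilesh, nure → nureesh, numu → numuesh) add -esh.
The other patterns: stems beginning with s- add go- … -uv around the stem; stems beginning with h- or t- add the prefix ha-.
So nolhut → nolhutesh.

nolhutesh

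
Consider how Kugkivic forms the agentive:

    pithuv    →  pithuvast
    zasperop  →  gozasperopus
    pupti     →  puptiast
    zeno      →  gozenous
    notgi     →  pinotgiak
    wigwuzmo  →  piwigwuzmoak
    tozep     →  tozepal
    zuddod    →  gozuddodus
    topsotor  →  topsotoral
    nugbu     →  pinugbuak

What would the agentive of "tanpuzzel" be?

tanpuzzelal

tozep and zasperop both end in -p yet inflect differently (tozepal, gozasperopus), so the final letter is not what conditions the rule; the first letter is.
"tanpuzzel" begins with t-. The stems beginning with t- (topsotor → topsotoral, tozep → tozepal) add -al.
The other patterns: stems beginning with p- add -ast; stems beginning with z- add go- … -us around the stem; stems beginning with n- or w- add pi- … -ak around the stem.
So tanpuzzel → tanpuzzelal.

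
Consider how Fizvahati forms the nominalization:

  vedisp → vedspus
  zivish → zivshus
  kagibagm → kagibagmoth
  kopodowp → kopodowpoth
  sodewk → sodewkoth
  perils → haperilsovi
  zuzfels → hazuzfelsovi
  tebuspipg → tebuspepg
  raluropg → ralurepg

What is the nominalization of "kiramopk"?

vedisp and kopodowp both end in -p yet inflect differently (vedspus, kopodowpoth), so the final letter is not what conditions the rule; the second-to-last letter is.
"kiramopk" has second-to-last letter 'p'. The stems whose second-to-last letter is 'p' (tebuspipg → tebuspepg, raluropg → ralurepg) change the last vowel to 'e'.
The other patterns: stems whose second-to-last letter is 's' delete the last vowel and add -us; stems whose second-to-last letter is 'g' or 'w' add -oth; stems whose second-to-last letter is 'l' add ha- … -ovi around the stem.
So kiramopk → kiramepk.

kiramepk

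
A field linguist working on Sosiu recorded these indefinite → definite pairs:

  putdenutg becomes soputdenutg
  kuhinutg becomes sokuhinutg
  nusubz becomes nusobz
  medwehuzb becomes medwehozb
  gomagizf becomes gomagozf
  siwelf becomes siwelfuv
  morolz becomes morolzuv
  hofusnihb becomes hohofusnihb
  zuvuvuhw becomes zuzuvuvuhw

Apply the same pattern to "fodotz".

gomagizf and siwelf both end in -f yet inflect differently (gomagozf, siwelfuv), so the final letter is not what conditions the rule; the second-to-last letter is.
"fodotz" has second-to-last letter 't'. The stems whose second-to-last letter is 't' (putdenutg → soputdenutg, kuhinutg → sokuhinutg) add the prefix so-.
So fodotz → sofodotz.

sofodotz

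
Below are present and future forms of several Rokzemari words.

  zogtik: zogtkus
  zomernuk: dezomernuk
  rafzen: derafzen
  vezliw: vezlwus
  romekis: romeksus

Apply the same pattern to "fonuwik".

zogtik and zomernuk both end in -k yet inflect differently (zogtkus, dezomernuk), so the final letter is not what conditions the rule; the last vowel is.
"fonuwik" has last vowel 'i'. The stems whose last vowel is 'i' (zogtik → zogtkus, vezliw → vezlwus, romekis → romeksus) delete the last vowel and add -us.
So fonuwik → fonuwkus.

fonuwkus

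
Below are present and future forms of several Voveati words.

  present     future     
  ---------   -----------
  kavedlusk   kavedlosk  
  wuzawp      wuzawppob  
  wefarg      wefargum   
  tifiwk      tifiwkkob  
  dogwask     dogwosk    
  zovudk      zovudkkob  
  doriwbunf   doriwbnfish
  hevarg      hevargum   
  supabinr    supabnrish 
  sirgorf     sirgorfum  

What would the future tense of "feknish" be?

feknosh

sirgorf and doriwbunf both end in -f yet inflect differently (sirgorfum, doriwbnfish), so the final letter is not what conditions the rule; the second-to-last letter is.
"feknish" has second-to-last letter 's'. The stems whose second-to-last letter is 's' (kavedlusk → kavedlosk, dogwask → dogwosk) change the last vowel to 'o'.
The other patterns: stems whose second-to-last letter is 'r' add -um; stems whose second-to-last letter is 'n' delete the last vowel and add -ish; stems whose second-to-last letter is 'd' or 'w' double the final consonant and add -ob.
So feknish → feknosh.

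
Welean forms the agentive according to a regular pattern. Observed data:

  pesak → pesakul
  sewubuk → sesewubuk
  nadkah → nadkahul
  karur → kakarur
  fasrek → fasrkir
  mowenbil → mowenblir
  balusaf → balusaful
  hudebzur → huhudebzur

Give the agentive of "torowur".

pesak and sewubuk both end in -k yet inflect differently (pesakul, sesewubuk), so the final letter is not what conditions the rule; the last vowel is.
"torowur" has last vowel 'u'. The stems whose last vowel is 'u' (karur → kakarur, hudebzur → huhudebzur, sewubuk → sesewubuk) repeat the first consonant+vowel as a prefix.
So torowur → totorowur.

totorowur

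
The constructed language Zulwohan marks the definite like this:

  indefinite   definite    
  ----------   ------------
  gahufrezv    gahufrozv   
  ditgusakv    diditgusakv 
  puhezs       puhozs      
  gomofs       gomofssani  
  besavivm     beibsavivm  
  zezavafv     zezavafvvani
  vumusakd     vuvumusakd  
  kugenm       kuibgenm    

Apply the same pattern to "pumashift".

gahufrezv and zezavafv both end in -v yet inflect differently (gahufrozv, zezavafvvani), so the final letter is not what conditions the rule; the second-to-last letter is.
"pumashift" has second-to-last letter 'f'. The stems whose second-to-last letter is 'f' (zezavafv → zezavafvvani, gomofs → gomofssani) double the final consonant and add -ani.
The other patterns: stems whose second-to-last letter is 'z' change the last vowel to 'o'; stems whose second-to-last letter is 'k' repeat the first consonant+vowel as a prefix; stems whose second-to-last letter is 'n' or 'v' insert -ib- after the first vowel.
So pumashift → pumashifttani.

pumashifttani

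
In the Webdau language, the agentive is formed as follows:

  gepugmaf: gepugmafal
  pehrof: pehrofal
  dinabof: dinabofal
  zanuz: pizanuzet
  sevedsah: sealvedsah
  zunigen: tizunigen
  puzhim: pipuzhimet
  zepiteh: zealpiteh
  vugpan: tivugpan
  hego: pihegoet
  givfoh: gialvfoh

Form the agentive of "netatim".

vugpan and gepugmaf both have last vowel 'a' yet inflect differently (tivugpan, gepugmafal), so the last vowel is not what conditions the rule; the final letter is.
"netatim" ends in -m. The one such stem in the data (puzhim → pipuzhimet) adds pi- … -et around the stem, so the same rule applies.
So netatim → pinetatimet.

pinetatimet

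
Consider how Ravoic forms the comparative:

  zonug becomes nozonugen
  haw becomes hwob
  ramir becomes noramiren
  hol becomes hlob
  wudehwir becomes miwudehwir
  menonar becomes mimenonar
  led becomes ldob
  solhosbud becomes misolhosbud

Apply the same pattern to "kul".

ramir and wudehwir both end in -r yet inflect differently (noramiren, miwudehwir), so the final letter is not what conditions the rule; the number of vowels is.
"kul" has 1 vowel. The stems with 1 vowel (led → ldob, hol → hlob, haw → hwob) delete the last vowel and add -ob.
So kul → klob.

klob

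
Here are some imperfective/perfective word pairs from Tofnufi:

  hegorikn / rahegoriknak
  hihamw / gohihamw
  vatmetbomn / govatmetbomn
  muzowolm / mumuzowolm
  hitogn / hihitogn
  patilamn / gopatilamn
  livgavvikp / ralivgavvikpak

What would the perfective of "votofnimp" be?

"votofnimp" has second-to-last letter 'm'. The stems whose second-to-last letter is 'm' (hihamw → gohihamw, patilamn → gopatilamn, vatmetbomn → govatmetbomn) add the prefix go-.
So votofnimp → govotofnimp.

govotofnimp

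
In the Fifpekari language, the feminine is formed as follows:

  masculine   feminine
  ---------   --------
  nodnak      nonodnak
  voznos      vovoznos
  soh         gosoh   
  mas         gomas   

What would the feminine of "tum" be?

gotum

voznos and mas both end in -s yet inflect differently (vovoznos, gomas), so the final letter is not what conditions the rule; the number of vowels is.
"tum" has 1 vowel. The stems with 1 vowel (soh → gosoh, mas → gomas) add the prefix go-.
The other pattern: stems with 2 vowels repeat the first consonant+vowel as a prefix.
So tum → gotum.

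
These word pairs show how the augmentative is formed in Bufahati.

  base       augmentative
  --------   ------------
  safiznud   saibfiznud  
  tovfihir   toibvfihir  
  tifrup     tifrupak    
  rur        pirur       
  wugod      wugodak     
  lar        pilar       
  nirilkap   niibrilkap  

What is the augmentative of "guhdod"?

tifrup and nirilkap both end in -p yet inflect differently (tifrupak, niibrilkap), so the final letter is not what conditions the rule; the number of vowels is.
"guhdod" has 2 vowels. The stems with 2 vowels (tifrup → tifrupak, wugod → wugodak) add -ak.
The other patterns: stems with 1 vowel add the prefix pi-; stems with 3 vowels insert -ib- after the first vowel.
So guhdod → guhdodak.

guhdodak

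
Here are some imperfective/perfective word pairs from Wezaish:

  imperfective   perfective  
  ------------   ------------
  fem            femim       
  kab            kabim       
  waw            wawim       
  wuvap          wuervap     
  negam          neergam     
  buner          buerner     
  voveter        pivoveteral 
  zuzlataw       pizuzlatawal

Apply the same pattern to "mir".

mirim

"mir" has 1 vowel. The stems with 1 vowel (fem → femim, kab → kabim, waw → wawim) add -im.
The other patterns: stems with 2 vowels insert -er- after the first vowel; stems with 3 vowels add pi- … -al around the stem.
So mir → mirim.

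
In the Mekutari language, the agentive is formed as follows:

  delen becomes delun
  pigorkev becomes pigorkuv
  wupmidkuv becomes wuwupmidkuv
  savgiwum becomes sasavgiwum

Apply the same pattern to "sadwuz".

pigorkev and wupmidkuv both end in -v yet inflect differently (pigorkuv, wuwupmidkuv), so the final letter is not what conditions the rule; the last vowel is.
"sadwuz" has last vowel 'u'. The stems whose last vowel is 'u' (wupmidkuv → wuwupmidkuv, savgiwum → sasavgiwum) repeat the first consonant+vowel as a prefix.
So sadwuz → sasadwuz.

sasadwuz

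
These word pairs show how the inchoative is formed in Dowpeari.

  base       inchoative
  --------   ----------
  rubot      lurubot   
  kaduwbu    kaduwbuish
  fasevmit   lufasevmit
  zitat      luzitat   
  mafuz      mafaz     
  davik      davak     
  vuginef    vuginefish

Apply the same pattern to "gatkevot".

lugatkevot

davik and fasevmit both have last vowel 'i' yet inflect differently (davak, lufasevmit), so the last vowel is not what conditions the rule; the final letter is.
"gatkevot" ends in -t. The stems ending in -t (fasevmit → lufasevmit, rubot → lurubot, zitat → luzitat) add the prefix lu-.
So gatkevot → lugatkevot.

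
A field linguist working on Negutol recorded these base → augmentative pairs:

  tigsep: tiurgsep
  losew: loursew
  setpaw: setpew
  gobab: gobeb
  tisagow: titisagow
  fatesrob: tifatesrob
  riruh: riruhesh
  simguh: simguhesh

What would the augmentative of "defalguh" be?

losew and setpaw both end in -w yet inflect differently (loursew, setpew), so the final letter is not what conditions the rule; the last vowel is.
"defalguh" has last vowel 'u'. The stems whose last vowel is 'u' (riruh → riruhesh, simguh → simguhesh) add -esh.
So defalguh → defalguhesh.

defalguhesh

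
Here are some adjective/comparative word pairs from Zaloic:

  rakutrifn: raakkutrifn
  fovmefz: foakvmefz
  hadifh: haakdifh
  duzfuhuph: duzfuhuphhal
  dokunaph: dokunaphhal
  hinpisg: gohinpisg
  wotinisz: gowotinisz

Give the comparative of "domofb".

doakmofb

hadifh and duzfuhuph both end in -h yet inflect differently (haakdifh, duzfuhuphhal), so the final letter is not what conditions the rule; the second-to-last letter is.
"domofb" has second-to-last letter 'f'. The stems whose second-to-last letter is 'f' (rakutrifn → raakkutrifn, fovmefz → foakvmefz, hadifh → haakdifh) insert -ak- after the first vowel.
So domofb → doakmofb.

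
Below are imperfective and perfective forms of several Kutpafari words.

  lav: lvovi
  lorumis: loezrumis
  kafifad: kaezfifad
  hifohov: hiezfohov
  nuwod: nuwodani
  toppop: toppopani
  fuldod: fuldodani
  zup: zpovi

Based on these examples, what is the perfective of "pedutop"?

peezdutop

zup and toppop both end in -p yet inflect differently (zpovi, toppopani), so the final letter is not what conditions the rule; the number of vowels is.
"pedutop" has 3 vowels. The stems with 3 vowels (lorumis → loezrumis, kafifad → kaezfifad, hifohov → hiezfohov) insert -ez- after the first vowel.
So pedutop → peezdutop.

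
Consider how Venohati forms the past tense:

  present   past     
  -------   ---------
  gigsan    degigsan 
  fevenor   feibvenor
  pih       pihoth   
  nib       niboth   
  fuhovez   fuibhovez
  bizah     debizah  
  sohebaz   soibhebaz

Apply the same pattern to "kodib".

dekodib

"kodib" has 2 vowels. The stems with 2 vowels (bizah → debizah, gigsan → degigsan) add the prefix de-.
So kodib → dekodib.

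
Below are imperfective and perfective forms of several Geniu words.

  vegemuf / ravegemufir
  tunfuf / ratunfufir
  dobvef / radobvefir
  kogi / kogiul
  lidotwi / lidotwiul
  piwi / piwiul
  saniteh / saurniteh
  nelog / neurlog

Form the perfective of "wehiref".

rawehirefir

dobvef and saniteh both have last vowel 'e' yet inflect differently (radobvefir, saurniteh), so the last vowel is not what conditions the rule; the final letter is.
"wehiref" ends in -f. The stems ending in -f (vegemuf → ravegemufir, tunfuf → ratunfufir, dobvef → radobvefir) add ra- … -ir around the stem.
The other patterns: stems ending in -i add -ul; stems ending in -g or -h insert -ur- after the first vowel.
So wehiref → rawehirefir.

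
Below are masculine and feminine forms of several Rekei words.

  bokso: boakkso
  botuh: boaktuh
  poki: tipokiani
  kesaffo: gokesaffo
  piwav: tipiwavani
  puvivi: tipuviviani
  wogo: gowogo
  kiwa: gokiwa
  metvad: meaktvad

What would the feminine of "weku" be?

"weku" begins with w-. The one such stem in the data (wogo → gowogo) adds the prefix go-, so the same rule applies.
So weku → goweku.

goweku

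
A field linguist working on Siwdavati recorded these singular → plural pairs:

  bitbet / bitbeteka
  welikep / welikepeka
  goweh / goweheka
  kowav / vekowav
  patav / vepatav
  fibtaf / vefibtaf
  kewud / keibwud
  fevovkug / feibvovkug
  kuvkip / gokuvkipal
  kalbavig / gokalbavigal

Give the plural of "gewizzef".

welikep and kuvkip both end in -p yet inflect differently (welikepeka, gokuvkipal), so the final letter is not what conditions the rule; the last vowel is.
"gewizzef" has last vowel 'e'. The stems whose last vowel is 'e' (bitbet → bitbeteka, welikep → welikepeka, goweh → goweheka) add -eka.
So gewizzef → gewizzefeka.

gewizzefeka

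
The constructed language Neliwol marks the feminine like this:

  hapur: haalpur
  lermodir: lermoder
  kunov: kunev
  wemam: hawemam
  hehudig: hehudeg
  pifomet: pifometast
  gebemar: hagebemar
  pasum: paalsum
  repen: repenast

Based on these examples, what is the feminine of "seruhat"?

haseruhat

wemam and pasum both end in -m yet inflect differently (hawemam, paalsum), so the final letter is not what conditions the rule; the last vowel is.
"seruhat" has last vowel 'a'. The stems whose last vowel is 'a' (gebemar → hagebemar, wemam → hawemam) add the prefix ha-.
The other patterns: stems whose last vowel is 'e' add -ast; stems whose last vowel is 'u' insert -al- after the first vowel; stems whose last vowel is 'i' or 'o' change the last vowel to 'e'.
So seruhat → haseruhat.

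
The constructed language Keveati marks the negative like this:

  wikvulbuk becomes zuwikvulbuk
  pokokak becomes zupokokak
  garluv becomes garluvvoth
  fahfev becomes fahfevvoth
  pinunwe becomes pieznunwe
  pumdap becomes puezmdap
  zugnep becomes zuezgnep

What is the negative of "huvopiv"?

wikvulbuk and garluv both have last vowel 'u' yet inflect differently (zuwikvulbuk, garluvvoth), so the last vowel is not what conditions the rule; the final letter is.
"huvopiv" ends in -v. The stems ending in -v (garluv → garluvvoth, fahfev → fahfevvoth) double the final consonant and add -oth.
The other patterns: stems ending in -k add the prefix zu-; stems ending in -e or -p insert -ez- after the first vowel.
So huvopiv → huvopivvoth.

huvopivvoth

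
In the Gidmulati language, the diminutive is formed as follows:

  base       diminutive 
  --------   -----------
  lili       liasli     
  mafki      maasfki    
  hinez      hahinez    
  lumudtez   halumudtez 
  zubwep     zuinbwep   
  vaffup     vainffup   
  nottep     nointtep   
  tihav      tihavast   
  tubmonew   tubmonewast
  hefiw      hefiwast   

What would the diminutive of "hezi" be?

hinez and zubwep both have last vowel 'e' yet inflect differently (hahinez, zuinbwep), so the last vowel is not what conditions the rule; the final letter is.
"hezi" ends in -i. The stems ending in -i (lili → liasli, mafki → maasfki) insert -as- after the first vowel.
The other patterns: stems ending in -z add the prefix ha-; stems ending in -p insert -in- after the first vowel; stems ending in -v or -w add -ast.
So hezi → heaszi.

heaszi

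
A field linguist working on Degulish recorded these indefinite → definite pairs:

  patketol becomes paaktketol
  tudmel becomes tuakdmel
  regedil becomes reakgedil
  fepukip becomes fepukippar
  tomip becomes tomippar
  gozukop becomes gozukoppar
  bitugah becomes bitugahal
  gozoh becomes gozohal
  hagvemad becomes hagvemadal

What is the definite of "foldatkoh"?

regedil and fepukip both have last vowel 'i' yet inflect differently (reakgedil, fepukippar), so the last vowel is not what conditions the rule; the final letter is.
"foldatkoh" ends in -h. The stems ending in -h (bitugah → bitugahal, gozoh → gozohal) add -al.
So foldatkoh → foldatkohal.

foldatkohal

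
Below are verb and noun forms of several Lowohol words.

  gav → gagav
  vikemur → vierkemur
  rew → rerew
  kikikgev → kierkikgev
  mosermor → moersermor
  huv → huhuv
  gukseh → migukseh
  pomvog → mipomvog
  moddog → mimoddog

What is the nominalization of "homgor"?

"homgor" has 2 vowels. The stems with 2 vowels (gukseh → migukseh, pomvog → mipomvog, moddog → mimoddog) add the prefix mi-.
So homgor → mihomgor.

mihomgor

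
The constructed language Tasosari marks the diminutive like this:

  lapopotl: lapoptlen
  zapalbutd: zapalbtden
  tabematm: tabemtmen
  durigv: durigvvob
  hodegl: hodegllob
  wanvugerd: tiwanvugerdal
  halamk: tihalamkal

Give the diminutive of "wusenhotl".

lapopotl and hodegl both end in -l yet inflect differently (lapoptlen, hodegllob), so the final letter is not what conditions the rule; the second-to-last letter is.
"wusenhotl" has second-to-last letter 't'. The stems whose second-to-last letter is 't' (lapopotl → lapoptlen, zapalbutd → zapalbtden, tabematm → tabemtmen) delete the last vowel and add -en.
The other patterns: stems whose second-to-last letter is 'g' double the final consonant and add -ob; stems whose second-to-last letter is 'm' or 'r' add ti- … -al around the stem.
So wusenhotl → wusenhtlen.

wusenhtlen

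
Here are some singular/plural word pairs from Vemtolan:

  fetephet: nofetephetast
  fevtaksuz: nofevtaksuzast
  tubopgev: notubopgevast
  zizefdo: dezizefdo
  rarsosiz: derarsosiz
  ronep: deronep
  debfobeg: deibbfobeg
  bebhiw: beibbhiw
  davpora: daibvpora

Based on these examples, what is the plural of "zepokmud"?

fevtaksuz and rarsosiz both end in -z yet inflect differently (nofevtaksuzast, derarsosiz), so the final letter is not what conditions the rule; the first letter is.
"zepokmud" begins with z-. The one such stem in the data (zizefdo → dezizefdo) adds the prefix de-, so the same rule applies.
The other patterns: stems beginning with f- or t- add no- … -ast around the stem; stems beginning with b- or d- insert -ib- after the first vowel.
So zepokmud → dezepokmud.

dezepokmud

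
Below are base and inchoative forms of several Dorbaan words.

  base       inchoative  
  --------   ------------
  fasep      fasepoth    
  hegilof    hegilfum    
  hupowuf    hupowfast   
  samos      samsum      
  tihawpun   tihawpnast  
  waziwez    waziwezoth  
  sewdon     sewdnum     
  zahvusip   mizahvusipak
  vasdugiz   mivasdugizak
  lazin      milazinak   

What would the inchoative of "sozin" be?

lazin and sewdon both end in -n yet inflect differently (milazinak, sewdnum), so the final letter is not what conditions the rule; the last vowel is.
"sozin" has last vowel 'i'. The stems whose last vowel is 'i' (vasdugiz → mivasdugizak, lazin → milazinak, zahvusip → mizahvusipak) add mi- … -ak around the stem.
So sozin → misozinak.

misozinak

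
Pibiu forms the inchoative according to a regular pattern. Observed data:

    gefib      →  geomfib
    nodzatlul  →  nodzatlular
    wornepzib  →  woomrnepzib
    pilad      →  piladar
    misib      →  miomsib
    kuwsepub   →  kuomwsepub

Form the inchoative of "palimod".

palimodar

kuwsepub and nodzatlul both have last vowel 'u' yet inflect differently (kuomwsepub, nodzatlular), so the last vowel is not what conditions the rule; the final letter is.
"palimod" ends in -d. The one such stem in the data (pilad → piladar) adds -ar, so the same rule applies.
So palimod → palimodar.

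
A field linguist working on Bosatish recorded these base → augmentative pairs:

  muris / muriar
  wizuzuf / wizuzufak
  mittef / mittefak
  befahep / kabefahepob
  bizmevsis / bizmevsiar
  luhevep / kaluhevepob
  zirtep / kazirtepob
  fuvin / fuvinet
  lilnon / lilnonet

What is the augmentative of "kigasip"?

kakigasipob

bizmevsis and fuvin both have last vowel 'i' yet inflect differently (bizmevsiar, fuvinet), so the last vowel is not what conditions the rule; the final letter is.
"kigasip" ends in -p. The stems ending in -p (befahep → kabefahepob, luhevep → kaluhevepob, zirtep → kazirtepob) add ka- … -ob around the stem.
So kigasip → kakigasipob.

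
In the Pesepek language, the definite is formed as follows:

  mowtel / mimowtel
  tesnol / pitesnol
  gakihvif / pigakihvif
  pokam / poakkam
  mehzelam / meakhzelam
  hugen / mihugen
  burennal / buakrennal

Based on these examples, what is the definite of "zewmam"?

mowtel and burennal both end in -l yet inflect differently (mimowtel, buakrennal), so the final letter is not what conditions the rule; the last vowel is.
"zewmam" has last vowel 'a'. The stems whose last vowel is 'a' (pokam → poakkam, burennal → buakrennal, mehzelam → meakhzelam) insert -ak- after the first vowel.
The other patterns: stems whose last vowel is 'e' add the prefix mi-; stems whose last vowel is 'i' or 'o' add the prefix pi-.
So zewmam → zeakwmam.

zeakwmam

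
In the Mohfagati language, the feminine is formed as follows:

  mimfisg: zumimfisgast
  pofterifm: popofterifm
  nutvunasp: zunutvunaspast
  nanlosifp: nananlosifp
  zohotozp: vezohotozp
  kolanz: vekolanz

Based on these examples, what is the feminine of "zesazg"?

nutvunasp and nanlosifp both end in -p yet inflect differently (zunutvunaspast, nananlosifp), so the final letter is not what conditions the rule; the second-to-last letter is.
"zesazg" has second-to-last letter 'z'. The one such stem in the data (zohotozp → vezohotozp) adds the prefix ve-, so the same rule applies.
So zesazg → vezesazg.

vezesazg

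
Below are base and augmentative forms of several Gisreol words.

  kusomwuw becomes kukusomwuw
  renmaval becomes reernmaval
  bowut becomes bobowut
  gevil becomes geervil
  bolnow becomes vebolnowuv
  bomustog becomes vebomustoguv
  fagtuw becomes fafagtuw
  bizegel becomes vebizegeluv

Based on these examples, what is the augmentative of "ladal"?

"ladal" has last vowel 'a'. The one such stem in the data (renmaval → reernmaval) inserts -er- after the first vowel (as does gevil), so the same rule applies.
The other patterns: stems whose last vowel is 'e' or 'o' add ve- … -uv around the stem; stems whose last vowel is 'u' repeat the first consonant+vowel as a prefix.
So ladal → laerdal.

laerdal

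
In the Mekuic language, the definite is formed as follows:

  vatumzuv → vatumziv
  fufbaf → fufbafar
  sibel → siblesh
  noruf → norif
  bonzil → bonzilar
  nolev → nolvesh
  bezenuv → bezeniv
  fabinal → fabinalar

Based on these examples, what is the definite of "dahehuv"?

dahehiv

"dahehuv" has last vowel 'u'. The stems whose last vowel is 'u' (noruf → norif, vatumzuv → vatumziv, bezenuv → bezeniv) change the last vowel to 'i'.
The other patterns: stems whose last vowel is 'a' or 'i' add -ar; stems whose last vowel is 'e' delete the last vowel and add -esh.
So dahehuv → dahehiv.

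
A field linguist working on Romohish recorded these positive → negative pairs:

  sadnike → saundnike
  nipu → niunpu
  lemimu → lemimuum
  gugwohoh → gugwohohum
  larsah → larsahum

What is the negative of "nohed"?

"nohed" begins with n-. The one such stem in the data (nipu → niunpu) inserts -un- after the first vowel (as does sadnike), so the same rule applies.
So nohed → nounhed.

nounhed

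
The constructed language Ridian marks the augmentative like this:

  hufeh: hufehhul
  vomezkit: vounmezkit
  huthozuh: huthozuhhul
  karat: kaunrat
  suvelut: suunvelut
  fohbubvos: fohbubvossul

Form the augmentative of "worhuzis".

suvelut and huthozuh both have last vowel 'u' yet inflect differently (suunvelut, huthozuhhul), so the last vowel is not what conditions the rule; the final letter is.
"worhuzis" ends in -s. The one such stem in the data (fohbubvos → fohbubvossul) doubles the final consonant and adds -ul (as do hufeh, huthozuh), so the same rule applies.
So worhuzis → worhuzissul.

worhuzissul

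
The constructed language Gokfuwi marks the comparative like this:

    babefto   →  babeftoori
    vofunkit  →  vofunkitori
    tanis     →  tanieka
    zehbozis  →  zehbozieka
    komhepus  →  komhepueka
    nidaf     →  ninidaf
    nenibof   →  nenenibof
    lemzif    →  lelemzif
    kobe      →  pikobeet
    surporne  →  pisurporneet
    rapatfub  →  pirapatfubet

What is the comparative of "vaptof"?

vofunkit and tanis both have last vowel 'i' yet inflect differently (vofunkitori, tanieka), so the last vowel is not what conditions the rule; the final letter is.
"vaptof" ends in -f. The stems ending in -f (nidaf → ninidaf, nenibof → nenenibof, lemzif → lelemzif) repeat the first consonant+vowel as a prefix.
The other patterns: stems ending in -o or -t add -ori; stems ending in -s drop the final letter and add -eka; stems ending in -b or -e add pi- … -et around the stem.
So vaptof → vavaptof.

vavaptof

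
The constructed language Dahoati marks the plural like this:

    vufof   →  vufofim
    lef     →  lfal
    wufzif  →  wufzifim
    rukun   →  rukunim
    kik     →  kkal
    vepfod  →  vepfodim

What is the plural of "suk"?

wufzif and lef both end in -f yet inflect differently (wufzifim, lfal), so the final letter is not what conditions the rule; the number of vowels is.
"suk" has 1 vowel. The stems with 1 vowel (lef → lfal, kik → kkal) delete the last vowel and add -al.
So suk → skal.

skal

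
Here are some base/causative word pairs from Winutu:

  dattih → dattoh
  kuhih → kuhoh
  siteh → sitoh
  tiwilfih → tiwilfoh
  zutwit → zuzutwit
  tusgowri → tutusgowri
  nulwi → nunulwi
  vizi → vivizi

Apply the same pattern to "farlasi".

dattih and zutwit both have last vowel 'i' yet inflect differently (dattoh, zuzutwit), so the last vowel is not what conditions the rule; the final letter is.
"farlasi" ends in -i. The stems ending in -i (tusgowri → tutusgowri, nulwi → nunulwi, vizi → vivizi) repeat the first consonant+vowel as a prefix.
So farlasi → fafarlasi.

fafarlasi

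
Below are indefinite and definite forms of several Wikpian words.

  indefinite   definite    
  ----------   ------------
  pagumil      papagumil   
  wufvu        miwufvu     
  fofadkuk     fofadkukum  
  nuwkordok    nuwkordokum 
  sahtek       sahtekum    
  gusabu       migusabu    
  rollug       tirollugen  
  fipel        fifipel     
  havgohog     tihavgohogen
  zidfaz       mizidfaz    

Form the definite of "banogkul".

rollug and fofadkuk both have last vowel 'u' yet inflect differently (tirollugen, fofadkukum), so the last vowel is not what conditions the rule; the final letter is.
"banogkul" ends in -l. The stems ending in -l (fipel → fifipel, pagumil → papagumil) repeat the first consonant+vowel as a prefix.
So banogkul → babanogkul.

babanogkul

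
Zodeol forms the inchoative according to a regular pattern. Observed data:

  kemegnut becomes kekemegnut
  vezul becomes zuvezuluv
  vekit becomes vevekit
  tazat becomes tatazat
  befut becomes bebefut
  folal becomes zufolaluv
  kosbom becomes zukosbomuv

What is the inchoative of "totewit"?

tototewit

"totewit" ends in -t. The stems ending in -t (kemegnut → kekemegnut, befut → bebefut, vekit → vevekit) repeat the first consonant+vowel as a prefix.
The other pattern: stems ending in -l or -m add zu- … -uv around the stem.
So totewit → tototewit.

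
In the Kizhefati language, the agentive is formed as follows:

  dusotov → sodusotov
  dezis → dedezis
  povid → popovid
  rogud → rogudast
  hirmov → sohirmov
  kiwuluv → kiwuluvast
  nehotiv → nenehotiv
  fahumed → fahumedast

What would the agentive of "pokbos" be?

sopokbos

hirmov and nehotiv both end in -v yet inflect differently (sohirmov, nenehotiv), so the final letter is not what conditions the rule; the last vowel is.
"pokbos" has last vowel 'o'. The stems whose last vowel is 'o' (hirmov → sohirmov, dusotov → sodusotov) add the prefix so-.
The other patterns: stems whose last vowel is 'i' repeat the first consonant+vowel as a prefix; stems whose last vowel is 'e' or 'u' add -ast.
So pokbos → sopokbos.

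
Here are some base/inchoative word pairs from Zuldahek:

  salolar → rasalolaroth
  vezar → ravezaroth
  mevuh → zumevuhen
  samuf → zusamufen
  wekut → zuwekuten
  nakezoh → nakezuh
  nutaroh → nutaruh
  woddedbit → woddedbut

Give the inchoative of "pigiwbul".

zupigiwbulen

mevuh and nakezoh both end in -h yet inflect differently (zumevuhen, nakezuh), so the final letter is not what conditions the rule; the last vowel is.
"pigiwbul" has last vowel 'u'. The stems whose last vowel is 'u' (mevuh → zumevuhen, samuf → zusamufen, wekut → zuwekuten) add zu- … -en around the stem.
The other patterns: stems whose last vowel is 'a' add ra- … -oth around the stem; stems whose last vowel is 'i' or 'o' change the last vowel to 'u'.
So pigiwbul → zupigiwbulen.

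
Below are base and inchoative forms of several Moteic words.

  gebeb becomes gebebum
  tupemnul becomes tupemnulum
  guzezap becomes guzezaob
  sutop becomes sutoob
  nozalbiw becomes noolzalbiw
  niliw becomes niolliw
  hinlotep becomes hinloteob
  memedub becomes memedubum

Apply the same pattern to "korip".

koriob

hinlotep and gebeb both have last vowel 'e' yet inflect differently (hinloteob, gebebum), so the last vowel is not what conditions the rule; the final letter is.
"korip" ends in -p. The stems ending in -p (hinlotep → hinloteob, sutop → sutoob, guzezap → guzezaob) drop the final letter and add -ob.
So korip → koriob.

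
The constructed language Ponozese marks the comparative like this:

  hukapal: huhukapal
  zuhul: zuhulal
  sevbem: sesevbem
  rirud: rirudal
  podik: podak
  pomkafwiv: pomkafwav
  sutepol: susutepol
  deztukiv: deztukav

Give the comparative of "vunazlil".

vunazlal

zuhul and sutepol both end in -l yet inflect differently (zuhulal, susutepol), so the final letter is not what conditions the rule; the last vowel is.
"vunazlil" has last vowel 'i'. The stems whose last vowel is 'i' (pomkafwiv → pomkafwav, deztukiv → deztukav, podik → podak) change the last vowel to 'a'.
So vunazlil → vunazlal.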